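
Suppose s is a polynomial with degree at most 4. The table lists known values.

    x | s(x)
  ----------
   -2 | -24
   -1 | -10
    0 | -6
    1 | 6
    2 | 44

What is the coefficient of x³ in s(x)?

First differences: 14, 4, 12, 38. Second differences: -10, 8, 26. Third differences: 18, 18.
Level-3 differences are constant, so s has degree 3.
Fitting a degree-3 polynomial gives s(x) = 3x³ + 4x² + 5x - 6.
The coefficient of x³ is 3.

3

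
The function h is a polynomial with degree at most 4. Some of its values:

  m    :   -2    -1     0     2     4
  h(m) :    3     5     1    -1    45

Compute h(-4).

-43

Write h(m) = am^4 + bm³ + cm² + dm + e; the 5 given values yield a linear system in the 5 coefficients.
Solving, the leading coefficient vanishes, and h(m) = m³ - 5m + 1.
Then h(-4) = -43.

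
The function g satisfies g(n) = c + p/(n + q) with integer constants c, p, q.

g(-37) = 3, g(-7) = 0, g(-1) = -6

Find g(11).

(g(n) − c)(n + q) = p for each data point; the three points give a linear system in c and q, then p follows.
Solving: c = 4, q = -3, p = 40, so g(n) = 4 + 40/(n − 3).
Then g(11) = 4 + 40/8 = 9.

9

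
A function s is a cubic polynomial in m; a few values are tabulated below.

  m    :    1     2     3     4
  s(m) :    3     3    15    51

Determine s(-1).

-9

Write s(m) = am³ + bm² + cm + d; the 4 given values yield a linear system in the 4 coefficients.
Solving, s(m) = 2m³ - 6m² + 4m + 3.
Then s(-1) = -9.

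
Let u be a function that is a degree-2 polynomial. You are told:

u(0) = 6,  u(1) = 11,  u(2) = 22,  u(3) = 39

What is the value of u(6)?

126

First differences: 5, 11, 17. Second differences: 6, 6.
Level-2 differences are constant, so u has degree 2.
Fitting a degree-2 polynomial gives u(n) = 3n² + 2n + 6.
Then u(6) = 126.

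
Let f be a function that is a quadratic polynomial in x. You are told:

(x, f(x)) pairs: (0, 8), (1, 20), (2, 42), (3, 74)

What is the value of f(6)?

230

Write f(x) = ax² + bx + c; the 4 given values yield a linear system in the 3 coefficients.
Solving, f(x) = 5x² + 7x + 8.
Then f(6) = 230.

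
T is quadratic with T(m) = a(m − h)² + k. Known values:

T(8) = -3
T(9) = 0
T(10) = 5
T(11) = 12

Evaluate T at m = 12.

First differences 3, 5, 7; second difference 2 = 2a, so a = 1.
Expanding, the m-coefficient is −2ah = -2h; matching it to the data gives h = 7, and then k = -4.
So T(m) = 1(m − 7)² − 4.
T(12) = 1·5² − 4 = 21.

21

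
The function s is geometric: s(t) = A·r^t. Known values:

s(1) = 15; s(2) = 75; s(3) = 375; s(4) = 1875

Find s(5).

Consecutive ratio: 75/15 = 5, and 375/75 = 5, so r = 5.
Then A·5^1 = 15 gives A = 3, and s(t) = 3·5^t.
s(5) = 3·5^5 = 9375.

9375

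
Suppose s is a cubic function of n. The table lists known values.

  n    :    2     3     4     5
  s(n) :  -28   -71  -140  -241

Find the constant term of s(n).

Write s(n) = an³ + bn² + cn + d; the 4 given values yield a linear system in the 4 coefficients.
Solving, s(n) = -n³ - 4n² - 4n + 4.
The constant term is s(0) = 4.

4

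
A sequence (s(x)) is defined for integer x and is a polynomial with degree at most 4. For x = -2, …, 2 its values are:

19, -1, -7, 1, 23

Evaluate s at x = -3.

First differences: -20, -6, 8, 22. Second differences: 14, 14, 14.
Level-2 differences are constant, so s has degree 2.
Fitting a degree-2 polynomial gives s(x) = 7x² + x - 7.
Then s(-3) = 53.

53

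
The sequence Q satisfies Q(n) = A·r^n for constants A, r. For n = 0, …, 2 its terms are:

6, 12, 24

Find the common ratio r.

2

Consecutive ratio: 12/6 = 2, and 24/12 = 2, so r = 2.
Then A·2^0 = 6 gives A = 6, and Q(n) = 6·2^n.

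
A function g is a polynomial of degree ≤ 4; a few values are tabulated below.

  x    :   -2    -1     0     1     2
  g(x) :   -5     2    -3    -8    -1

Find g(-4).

First differences: 7, -5, -5, 7. Second differences: -12, 0, 12. Third differences: 12, 12.
Level-3 differences are constant, so g has degree 3.
Fitting a degree-3 polynomial gives g(x) = 2x³ - 7x - 3.
Then g(-4) = -103.

-103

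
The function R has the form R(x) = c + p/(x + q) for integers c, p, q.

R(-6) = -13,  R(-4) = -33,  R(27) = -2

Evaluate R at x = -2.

27

(R(x) − c)(x + q) = p for each data point; the three points give a linear system in c and q, then p follows.
Solving: c = -3, q = 3, p = 30, so R(x) = -3 + 30/(x + 3).
Then R(-2) = -3 + 30/1 = 27.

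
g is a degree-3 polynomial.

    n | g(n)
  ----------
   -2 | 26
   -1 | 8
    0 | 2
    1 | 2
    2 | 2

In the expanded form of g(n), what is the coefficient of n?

First differences: -18, -6, 0, 0. Second differences: 12, 6, 0. Third differences: -6, -6.
Level-3 differences are constant, so g has degree 3.
Fitting a degree-3 polynomial gives g(n) = -n³ + 3n² - 2n + 2.
The coefficient of n is -2.

-2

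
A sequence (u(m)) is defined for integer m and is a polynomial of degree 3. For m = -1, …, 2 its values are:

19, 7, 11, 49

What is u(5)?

Write u(m) = am³ + bm² + cm + d; the 4 given values yield a linear system in the 4 coefficients.
Solving, u(m) = 3m³ + 8m² - 7m + 7.
Then u(5) = 547.

547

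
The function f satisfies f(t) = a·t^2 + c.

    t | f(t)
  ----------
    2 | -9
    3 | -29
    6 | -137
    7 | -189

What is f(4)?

-57

From f(2) = -9 and f(3) = -29: 4a + c = -9 and 9a + c = -29.
Subtracting: 5a = -20, so a = -4; then c = -9 − (-4)·4 = 7.
So f(t) = -4t² + 7, and f(4) = -57.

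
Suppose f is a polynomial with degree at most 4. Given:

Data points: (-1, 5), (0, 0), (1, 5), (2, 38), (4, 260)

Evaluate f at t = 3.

Write f(t) = at^4 + bt³ + ct² + dt + e; the 5 given values yield a linear system in the 5 coefficients.
Solving, the leading coefficient vanishes, and f(t) = 3t³ + 5t² - 3t.
Then f(3) = 117.

117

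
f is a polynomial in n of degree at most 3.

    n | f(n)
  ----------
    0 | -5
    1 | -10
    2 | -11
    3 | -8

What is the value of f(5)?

10

Write f(n) = an³ + bn² + cn + d; the 4 given values yield a linear system in the 4 coefficients.
Solving, the leading coefficient vanishes, and f(n) = 2n² - 7n - 5.
Then f(5) = 10.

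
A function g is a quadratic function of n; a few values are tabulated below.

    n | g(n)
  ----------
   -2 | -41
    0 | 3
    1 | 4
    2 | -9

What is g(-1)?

-12

Write g(n) = an² + bn + c; the 4 given values yield a linear system in the 3 coefficients.
Solving, g(n) = -7n² + 8n + 3.
Then g(-1) = -12.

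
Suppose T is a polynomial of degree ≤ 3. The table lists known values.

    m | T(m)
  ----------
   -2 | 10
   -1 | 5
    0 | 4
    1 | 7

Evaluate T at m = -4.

Write T(m) = am³ + bm² + cm + d; the 4 given values yield a linear system in the 4 coefficients.
Solving, the leading coefficient vanishes, and T(m) = 2m² + m + 4.
Then T(-4) = 32.

32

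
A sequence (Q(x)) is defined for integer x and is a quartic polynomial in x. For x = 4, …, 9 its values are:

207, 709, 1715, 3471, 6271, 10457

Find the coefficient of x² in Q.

Write Q(x) = ax^4 + bx³ + cx² + dx + e; the 6 given values yield a linear system in the 5 coefficients.
Solving, Q(x) = 2x^4 - 3x³ - 5x² - 8x - 1.
The coefficient of x² is -5.

-5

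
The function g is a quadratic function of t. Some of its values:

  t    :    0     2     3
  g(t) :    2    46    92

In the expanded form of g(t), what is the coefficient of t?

6

Write g(t) = at² + bt + c; the 3 given values yield a linear system in the 3 coefficients.
Solving, g(t) = 8t² + 6t + 2.
The coefficient of t is 6.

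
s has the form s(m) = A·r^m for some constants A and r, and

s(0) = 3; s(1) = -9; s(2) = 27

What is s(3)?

-81

Consecutive ratio: -9/3 = -3, and 27/(-9) = -3, so r = -3.
Then A·(-3)^0 = 3 gives A = 3, and s(m) = 3·(-3)^m.
s(3) = 3·(-3)^3 = -81.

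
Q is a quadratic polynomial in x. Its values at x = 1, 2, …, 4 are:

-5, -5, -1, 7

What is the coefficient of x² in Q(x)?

First differences: 0, 4, 8. Second differences: 4, 4.
Level-2 differences are constant, so Q has degree 2.
Fitting a degree-2 polynomial gives Q(x) = 2x² - 6x - 1.
The coefficient of x² is 2.

2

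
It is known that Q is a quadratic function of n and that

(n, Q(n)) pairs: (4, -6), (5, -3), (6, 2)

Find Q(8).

18

Write Q(n) = an² + bn + c; the 3 given values yield a linear system in the 3 coefficients.
Solving, Q(n) = n² - 6n + 2.
Then Q(8) = 18.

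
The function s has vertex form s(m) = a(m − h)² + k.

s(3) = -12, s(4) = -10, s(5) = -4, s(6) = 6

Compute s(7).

20

First differences 2, 6, 10; second difference 4 = 2a, so a = 2.
Expanding, the m-coefficient is −2ah = -4h; matching it to the data gives h = 3, and then k = -12.
So s(m) = 2(m − 3)² − 12.
s(7) = 2·4² − 12 = 20.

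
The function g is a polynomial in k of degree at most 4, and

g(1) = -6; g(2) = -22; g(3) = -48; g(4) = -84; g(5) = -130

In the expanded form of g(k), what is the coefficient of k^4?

0

First differences: -16, -26, -36, -46. Second differences: -10, -10, -10.
Level-2 differences are constant, so g has degree 2.
Fitting a degree-2 polynomial gives g(k) = -5k² - k.
The coefficient of k^4 is 0.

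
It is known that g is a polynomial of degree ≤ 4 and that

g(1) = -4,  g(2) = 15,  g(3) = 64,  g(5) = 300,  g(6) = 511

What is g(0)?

Write g(x) = ax^4 + bx³ + cx² + dx + e; the 5 given values yield a linear system in the 5 coefficients.
Solving, the leading coefficient vanishes, and g(x) = 2x³ + 3x² - 4x - 5.
Then g(0) = -5.

-5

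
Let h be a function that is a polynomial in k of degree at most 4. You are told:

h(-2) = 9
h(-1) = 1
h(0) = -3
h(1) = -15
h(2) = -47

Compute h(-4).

First differences: -8, -4, -12, -32. Second differences: 4, -8, -20. Third differences: -12, -12.
Level-3 differences are constant, so h has degree 3.
Fitting a degree-3 polynomial gives h(k) = -2k³ - 4k² - 6k - 3.
Then h(-4) = 85.

85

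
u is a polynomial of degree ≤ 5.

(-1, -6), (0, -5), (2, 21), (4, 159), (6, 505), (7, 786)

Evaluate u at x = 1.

0

Write u(x) = ax^5 + bx^4 + cx³ + dx² + ex + p; the 6 given values yield a linear system in the 6 coefficients.
Solving, the top 2 coefficients vanish, and u(x) = 2x³ + 2x² + x - 5.
Then u(1) = 0.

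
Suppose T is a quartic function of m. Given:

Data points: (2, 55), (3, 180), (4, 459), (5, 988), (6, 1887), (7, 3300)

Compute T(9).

First differences: 125, 279, 529, 899, 1413. Second differences: 154, 250, 370, 514. Third differences: 96, 120, 144. Fourth differences: 24, 24.
Level-4 differences are constant, so T has degree 4.
Fitting a degree-4 polynomial gives T(m) = m^4 + 2m³ + 4m² + 2m + 3.
Then T(9) = 8364.

8364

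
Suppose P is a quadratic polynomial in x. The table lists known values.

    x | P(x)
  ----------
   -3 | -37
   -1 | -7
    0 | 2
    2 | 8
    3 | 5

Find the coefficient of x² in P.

Write P(x) = ax² + bx + c; the 5 given values yield a linear system in the 3 coefficients.
Solving, P(x) = -2x² + 7x + 2.
The coefficient of x² is -2.

-2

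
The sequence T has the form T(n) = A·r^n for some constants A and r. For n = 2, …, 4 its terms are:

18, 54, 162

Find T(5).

486

Consecutive ratio: 54/18 = 3, and 162/54 = 3, so r = 3.
Then A·3^2 = 18 gives A = 2, and T(n) = 2·3^n.
T(5) = 2·3^5 = 486.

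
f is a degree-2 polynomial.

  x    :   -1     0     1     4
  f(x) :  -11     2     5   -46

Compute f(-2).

Write f(x) = ax² + bx + c; the 4 given values yield a linear system in the 3 coefficients.
Solving, f(x) = -5x² + 8x + 2.
Then f(-2) = -34.

-34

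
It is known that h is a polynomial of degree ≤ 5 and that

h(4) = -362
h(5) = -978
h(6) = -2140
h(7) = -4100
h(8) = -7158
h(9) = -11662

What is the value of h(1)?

First differences: -616, -1162, -1960, -3058, -4504. Second differences: -546, -798, -1098, -1446. Third differences: -252, -300, -348. Fourth differences: -48, -48.
Level-4 differences are constant, so h has degree 4.
Fitting a degree-4 polynomial gives h(t) = -2t^4 + 2t³ - t² + 9t + 2.
Then h(1) = 10.

10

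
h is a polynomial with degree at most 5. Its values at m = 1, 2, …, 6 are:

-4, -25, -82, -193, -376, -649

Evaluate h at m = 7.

-1030

First differences: -21, -57, -111, -183, -273. Second differences: -36, -54, -72, -90. Third differences: -18, -18, -18.
Level-3 differences are constant, so h has degree 3.
Fitting a degree-3 polynomial gives h(m) = -3m³ - 1.
Then h(7) = -1030.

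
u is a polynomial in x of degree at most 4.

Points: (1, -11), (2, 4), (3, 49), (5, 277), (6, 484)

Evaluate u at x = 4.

Write u(x) = ax^4 + bx³ + cx² + dx + e; the 5 given values yield a linear system in the 5 coefficients.
Solving, the leading coefficient vanishes, and u(x) = 2x³ + 3x² - 8x - 8.
Then u(4) = 136.

136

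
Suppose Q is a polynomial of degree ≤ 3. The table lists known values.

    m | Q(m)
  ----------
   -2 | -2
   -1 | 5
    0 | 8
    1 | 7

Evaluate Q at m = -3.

-13

First differences: 7, 3, -1. Second differences: -4, -4.
Level-2 differences are constant, so Q has degree 2.
Fitting a degree-2 polynomial gives Q(m) = -2m² + m + 8.
Then Q(-3) = -13.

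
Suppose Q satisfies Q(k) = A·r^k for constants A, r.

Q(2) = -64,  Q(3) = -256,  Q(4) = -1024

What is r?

Consecutive ratio: -256/(-64) = 4, and -1024/(-256) = 4, so r = 4.
Then A·4^2 = -64 gives A = -4, and Q(k) = -4·4^k.

4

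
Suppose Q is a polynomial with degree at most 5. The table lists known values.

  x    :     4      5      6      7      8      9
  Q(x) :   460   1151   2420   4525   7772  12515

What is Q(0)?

Write Q(x) = ax^5 + bx^4 + cx³ + dx² + ex + p; the 6 given values yield a linear system in the 6 coefficients.
Solving, the leading coefficient vanishes, and Q(x) = 2x^4 - x³ + 2x² - 4x - 4.
The constant term is Q(0) = -4.

-4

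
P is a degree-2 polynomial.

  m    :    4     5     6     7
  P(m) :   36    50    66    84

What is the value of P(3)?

First differences: 14, 16, 18. Second differences: 2, 2.
Level-2 differences are constant, so P has degree 2.
Fitting a degree-2 polynomial gives P(m) = m² + 5m.
Then P(3) = 24.

24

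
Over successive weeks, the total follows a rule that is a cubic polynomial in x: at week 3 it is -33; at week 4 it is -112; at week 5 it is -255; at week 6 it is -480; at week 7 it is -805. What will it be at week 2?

0

Write the value at x as s(x).
First differences: -79, -143, -225, -325. Second differences: -64, -82, -100. Third differences: -18, -18.
Level-3 differences are constant, so s has degree 3.
Fitting a degree-3 polynomial gives s(x) = -3x³ + 4x² + 4x.
Then s(2) = 0.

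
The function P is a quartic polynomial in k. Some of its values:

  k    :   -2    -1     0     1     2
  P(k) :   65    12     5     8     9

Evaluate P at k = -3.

224

Write P(k) = ak^4 + bk³ + ck² + dk + e; the 5 given values yield a linear system in the 5 coefficients.
Solving, P(k) = k^4 - 4k³ + 4k² + 2k + 5.
Then P(-3) = 224.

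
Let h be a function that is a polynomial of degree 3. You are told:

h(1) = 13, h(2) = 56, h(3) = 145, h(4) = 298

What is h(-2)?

Write h(t) = at³ + bt² + ct + d; the 4 given values yield a linear system in the 4 coefficients.
Solving, h(t) = 3t³ + 5t² + 7t - 2.
Then h(-2) = -20.

-20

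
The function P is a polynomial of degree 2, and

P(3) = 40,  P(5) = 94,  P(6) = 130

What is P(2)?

Write P(x) = ax² + bx + c; the 3 given values yield a linear system in the 3 coefficients.
Solving, P(x) = 3x² + 3x + 4.
Then P(2) = 22.

22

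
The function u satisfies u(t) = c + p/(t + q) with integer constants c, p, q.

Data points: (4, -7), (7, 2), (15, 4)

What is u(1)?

11

(u(t) − c)(t + q) = p for each data point; the three points give a linear system in c and q, then p follows.
Solving: c = 5, q = -3, p = -12, so u(t) = 5 − 12/(t − 3).
Then u(1) = 5 − 12/(-2) = 11.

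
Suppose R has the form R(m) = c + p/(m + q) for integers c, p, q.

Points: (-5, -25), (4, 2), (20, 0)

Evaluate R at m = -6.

(R(m) − c)(m + q) = p for each data point; the three points give a linear system in c and q, then p follows.
Solving: c = -1, q = 4, p = 24, so R(m) = -1 + 24/(m + 4).
Then R(-6) = -1 + 24/(-2) = -13.

-13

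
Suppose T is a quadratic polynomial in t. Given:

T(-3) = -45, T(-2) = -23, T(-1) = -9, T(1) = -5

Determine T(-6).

-159

Write T(t) = at² + bt + c; the 4 given values yield a linear system in the 3 coefficients.
Solving, T(t) = -4t² + 2t - 3.
Then T(-6) = -159.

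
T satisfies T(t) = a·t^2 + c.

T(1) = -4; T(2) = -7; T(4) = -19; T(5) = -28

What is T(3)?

-12

From T(1) = -4 and T(2) = -7: 1a + c = -4 and 4a + c = -7.
Subtracting: 3a = -3, so a = -1; then c = -4 − (-1)·1 = -3.
So T(t) = -1t² − 3, and T(3) = -12.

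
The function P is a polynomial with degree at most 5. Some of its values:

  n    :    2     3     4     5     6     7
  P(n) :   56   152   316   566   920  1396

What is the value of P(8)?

2012

Write P(n) = an^5 + bn^4 + cn³ + dn² + en + p; the 6 given values yield a linear system in the 6 coefficients.
Solving, the top 2 coefficients vanish, and P(n) = 3n³ + 7n² + 4n - 4.
Then P(8) = 2012.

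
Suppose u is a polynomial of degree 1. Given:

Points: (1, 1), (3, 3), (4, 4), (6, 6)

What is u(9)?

9

Write u(n) = an + b; the 4 given values yield a linear system in the 2 coefficients.
Solving, u(n) = n.
Then u(9) = 9.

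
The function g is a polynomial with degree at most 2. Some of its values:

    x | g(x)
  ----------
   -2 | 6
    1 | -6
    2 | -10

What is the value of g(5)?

Write g(x) = ax² + bx + c; the 3 given values yield a linear system in the 3 coefficients.
Solving, the leading coefficient vanishes, and g(x) = -4x - 2.
Then g(5) = -22.

-22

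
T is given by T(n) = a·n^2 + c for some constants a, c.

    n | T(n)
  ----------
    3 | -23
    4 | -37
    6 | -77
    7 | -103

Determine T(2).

-13

From T(3) = -23 and T(4) = -37: 9a + c = -23 and 16a + c = -37.
Subtracting: 7a = -14, so a = -2; then c = -23 − (-2)·9 = -5.
So T(n) = -2n² − 5, and T(2) = -13.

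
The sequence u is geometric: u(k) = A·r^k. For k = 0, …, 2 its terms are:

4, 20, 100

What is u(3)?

Consecutive ratio: 20/4 = 5, and 100/20 = 5, so r = 5.
Then A·5^0 = 4 gives A = 4, and u(k) = 4·5^k.
u(3) = 4·5^3 = 500.

500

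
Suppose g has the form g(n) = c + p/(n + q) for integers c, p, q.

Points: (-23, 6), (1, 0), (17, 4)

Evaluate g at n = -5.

(g(n) − c)(n + q) = p for each data point; the three points give a linear system in c and q, then p follows.
Solving: c = 5, q = 3, p = -20, so g(n) = 5 − 20/(n + 3).
Then g(-5) = 5 − 20/(-2) = 15.

15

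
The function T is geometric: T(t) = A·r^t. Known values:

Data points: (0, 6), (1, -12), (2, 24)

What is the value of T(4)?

96

Consecutive ratio: -12/6 = -2, and 24/(-12) = -2, so r = -2.
Then A·(-2)^0 = 6 gives A = 6, and T(t) = 6·(-2)^t.
T(4) = 6·(-2)^4 = 96.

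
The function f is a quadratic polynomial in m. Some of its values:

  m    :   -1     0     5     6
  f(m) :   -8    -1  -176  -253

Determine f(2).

Write f(m) = am² + bm + c; the 4 given values yield a linear system in the 3 coefficients.
Solving, f(m) = -7m² - 1.
Then f(2) = -29.

-29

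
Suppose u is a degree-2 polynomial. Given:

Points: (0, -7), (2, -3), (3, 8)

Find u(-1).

Write u(k) = ak² + bk + c; the 3 given values yield a linear system in the 3 coefficients.
Solving, u(k) = 3k² - 4k - 7.
Then u(-1) = 0.

0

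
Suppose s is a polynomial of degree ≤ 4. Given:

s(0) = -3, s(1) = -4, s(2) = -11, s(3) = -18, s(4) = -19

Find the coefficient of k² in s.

Write s(k) = ak^4 + bk³ + ck² + dk + e; the 5 given values yield a linear system in the 5 coefficients.
Solving, the leading coefficient vanishes, and s(k) = k³ - 6k² + 4k - 3.
The coefficient of k² is -6.

-6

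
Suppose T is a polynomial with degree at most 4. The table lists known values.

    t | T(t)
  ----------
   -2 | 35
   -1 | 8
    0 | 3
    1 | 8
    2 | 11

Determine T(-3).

First differences: -27, -5, 5, 3. Second differences: 22, 10, -2. Third differences: -12, -12.
Level-3 differences are constant, so T has degree 3.
Fitting a degree-3 polynomial gives T(t) = -2t³ + 5t² + 2t + 3.
Then T(-3) = 96.

96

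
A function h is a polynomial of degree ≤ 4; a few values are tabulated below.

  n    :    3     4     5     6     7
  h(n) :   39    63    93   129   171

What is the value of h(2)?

21

First differences: 24, 30, 36, 42. Second differences: 6, 6, 6.
Level-2 differences are constant, so h has degree 2.
Fitting a degree-2 polynomial gives h(n) = 3n² + 3n + 3.
Then h(2) = 21.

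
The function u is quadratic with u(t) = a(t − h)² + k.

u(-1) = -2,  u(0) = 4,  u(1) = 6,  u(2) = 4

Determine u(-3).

-26

First differences 6, 2, -2; second difference -4 = 2a, so a = -2.
Expanding, the t-coefficient is −2ah = 4h; matching it to the data gives h = 1, and then k = 6.
So u(t) = -2(t − 1)² + 6.
u(-3) = -2·(-4)² + 6 = -26.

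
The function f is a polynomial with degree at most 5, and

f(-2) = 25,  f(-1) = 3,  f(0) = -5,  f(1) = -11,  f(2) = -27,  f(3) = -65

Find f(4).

First differences: -22, -8, -6, -16, -38. Second differences: 14, 2, -10, -22. Third differences: -12, -12, -12.
Level-3 differences are constant, so f has degree 3.
Fitting a degree-3 polynomial gives f(k) = -2k³ + k² - 5k - 5.
Then f(4) = -137.

-137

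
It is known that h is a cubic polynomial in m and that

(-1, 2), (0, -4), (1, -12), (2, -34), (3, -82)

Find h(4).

First differences: -6, -8, -22, -48. Second differences: -2, -14, -26. Third differences: -12, -12.
Level-3 differences are constant, so h has degree 3.
Fitting a degree-3 polynomial gives h(m) = -2m³ - m² - 5m - 4.
Then h(4) = -168.

-168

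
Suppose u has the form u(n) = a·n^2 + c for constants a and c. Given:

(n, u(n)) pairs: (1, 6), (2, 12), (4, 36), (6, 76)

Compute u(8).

132

From u(1) = 6 and u(2) = 12: 1a + c = 6 and 4a + c = 12.
Subtracting: 3a = 6, so a = 2; then c = 6 − 2·1 = 4.
So u(n) = 2n² + 4, and u(8) = 132.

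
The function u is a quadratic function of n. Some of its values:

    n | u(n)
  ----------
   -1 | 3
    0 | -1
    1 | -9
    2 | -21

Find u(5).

-81

First differences: -4, -8, -12. Second differences: -4, -4.
Level-2 differences are constant, so u has degree 2.
Fitting a degree-2 polynomial gives u(n) = -2n² - 6n - 1.
Then u(5) = -81.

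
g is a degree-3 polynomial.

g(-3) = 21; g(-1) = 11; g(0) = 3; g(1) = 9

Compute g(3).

Write g(x) = ax³ + bx² + cx + d; the 4 given values yield a linear system in the 4 coefficients.
Solving, g(x) = 2x³ + 7x² - 3x + 3.
Then g(3) = 111.

111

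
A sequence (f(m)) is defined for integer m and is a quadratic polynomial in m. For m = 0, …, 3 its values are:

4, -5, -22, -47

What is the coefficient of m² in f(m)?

-4

First differences: -9, -17, -25. Second differences: -8, -8.
Level-2 differences are constant, so f has degree 2.
Fitting a degree-2 polynomial gives f(m) = -4m² - 5m + 4.
The coefficient of m² is -4.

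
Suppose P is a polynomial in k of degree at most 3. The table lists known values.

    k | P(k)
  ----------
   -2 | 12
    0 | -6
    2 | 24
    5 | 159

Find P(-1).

-3

Write P(k) = ak³ + bk² + ck + d; the 4 given values yield a linear system in the 4 coefficients.
Solving, the leading coefficient vanishes, and P(k) = 6k² + 3k - 6.
Then P(-1) = -3.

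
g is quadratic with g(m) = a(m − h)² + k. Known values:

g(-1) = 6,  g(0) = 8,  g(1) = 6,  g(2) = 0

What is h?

First differences 2, -2, -6; second difference -4 = 2a, so a = -2.
Expanding, the m-coefficient is −2ah = 4h; matching it to the data gives h = 0, and then k = 8.
So g(m) = -2(m + 0)² + 8.
Hence h = 0.

0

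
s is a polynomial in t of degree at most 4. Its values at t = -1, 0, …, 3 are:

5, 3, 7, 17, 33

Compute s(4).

55

Write s(t) = at^4 + bt³ + ct² + dt + e; the 5 given values yield a linear system in the 5 coefficients.
Solving, the top 2 coefficients vanish, and s(t) = 3t² + t + 3.
Then s(4) = 55.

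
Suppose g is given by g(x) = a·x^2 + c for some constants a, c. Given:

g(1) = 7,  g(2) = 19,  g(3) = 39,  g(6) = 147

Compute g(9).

327

From g(1) = 7 and g(2) = 19: 1a + c = 7 and 4a + c = 19.
Subtracting: 3a = 12, so a = 4; then c = 7 − 4·1 = 3.
So g(x) = 4x² + 3, and g(9) = 327.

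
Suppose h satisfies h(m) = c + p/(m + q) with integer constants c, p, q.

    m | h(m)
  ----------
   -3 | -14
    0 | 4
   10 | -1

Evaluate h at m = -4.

-8

(h(m) − c)(m + q) = p for each data point; the three points give a linear system in c and q, then p follows.
Solving: c = -2, q = 2, p = 12, so h(m) = -2 + 12/(m + 2).
Then h(-4) = -2 + 12/(-2) = -8.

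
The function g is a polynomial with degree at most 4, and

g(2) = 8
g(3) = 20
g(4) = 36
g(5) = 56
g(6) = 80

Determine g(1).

0

First differences: 12, 16, 20, 24. Second differences: 4, 4, 4.
Level-2 differences are constant, so g has degree 2.
Fitting a degree-2 polynomial gives g(k) = 2k² + 2k - 4.
Then g(1) = 0.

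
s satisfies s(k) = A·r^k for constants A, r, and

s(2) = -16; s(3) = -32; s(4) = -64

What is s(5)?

-128

Consecutive ratio: -32/(-16) = 2, and -64/(-32) = 2, so r = 2.
Then A·2^2 = -16 gives A = -4, and s(k) = -4·2^k.
s(5) = -4·2^5 = -128.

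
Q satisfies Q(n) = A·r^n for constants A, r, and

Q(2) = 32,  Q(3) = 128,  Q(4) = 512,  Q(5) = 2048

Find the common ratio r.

Consecutive ratio: 128/32 = 4, and 512/128 = 4, so r = 4.
Then A·4^2 = 32 gives A = 2, and Q(n) = 2·4^n.

4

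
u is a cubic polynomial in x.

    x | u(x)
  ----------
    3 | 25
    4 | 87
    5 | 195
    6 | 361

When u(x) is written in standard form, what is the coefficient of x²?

-1

Write u(x) = ax³ + bx² + cx + d; the 4 given values yield a linear system in the 4 coefficients.
Solving, u(x) = 2x³ - x² - 5x - 5.
The coefficient of x² is -1.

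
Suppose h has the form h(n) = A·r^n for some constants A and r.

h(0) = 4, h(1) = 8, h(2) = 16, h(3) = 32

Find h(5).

128

Consecutive ratio: 8/4 = 2, and 16/8 = 2, so r = 2.
Then A·2^0 = 4 gives A = 4, and h(n) = 4·2^n.
h(5) = 4·2^5 = 128.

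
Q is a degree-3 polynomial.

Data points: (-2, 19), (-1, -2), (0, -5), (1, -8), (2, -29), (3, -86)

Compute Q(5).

Write Q(x) = ax³ + bx² + cx + d; the 6 given values yield a linear system in the 4 coefficients.
Solving, Q(x) = -3x³ - 5.
Then Q(5) = -380.

-380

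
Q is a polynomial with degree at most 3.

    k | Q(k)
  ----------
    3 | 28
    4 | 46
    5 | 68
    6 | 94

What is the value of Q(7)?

Write Q(k) = ak³ + bk² + ck + d; the 4 given values yield a linear system in the 4 coefficients.
Solving, the leading coefficient vanishes, and Q(k) = 2k² + 4k - 2.
Then Q(7) = 124.

124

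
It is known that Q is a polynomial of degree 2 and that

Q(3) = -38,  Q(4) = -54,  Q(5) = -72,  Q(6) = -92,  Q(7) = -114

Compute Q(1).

-12

First differences: -16, -18, -20, -22. Second differences: -2, -2, -2.
Level-2 differences are constant, so Q has degree 2.
Fitting a degree-2 polynomial gives Q(k) = -k² - 9k - 2.
Then Q(1) = -12.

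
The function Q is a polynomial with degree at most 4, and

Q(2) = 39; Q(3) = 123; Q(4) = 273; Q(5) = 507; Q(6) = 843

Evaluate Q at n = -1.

3

First differences: 84, 150, 234, 336. Second differences: 66, 84, 102. Third differences: 18, 18.
Level-3 differences are constant, so Q has degree 3.
Fitting a degree-3 polynomial gives Q(n) = 3n³ + 6n² - 3n - 3.
Then Q(-1) = 3.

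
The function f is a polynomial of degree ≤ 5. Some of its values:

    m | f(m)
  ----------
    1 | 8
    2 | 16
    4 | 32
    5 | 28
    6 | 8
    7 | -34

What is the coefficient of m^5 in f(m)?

Write f(m) = am^5 + bm^4 + cm³ + dm² + em + p; the 6 given values yield a linear system in the 6 coefficients.
Solving, the top 2 coefficients vanish, and f(m) = -m³ + 7m² - 6m + 8.
The coefficient of m^5 is 0.

0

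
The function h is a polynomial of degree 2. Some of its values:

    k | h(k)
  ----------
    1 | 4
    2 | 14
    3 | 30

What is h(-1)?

Write h(k) = ak² + bk + c; the 3 given values yield a linear system in the 3 coefficients.
Solving, h(k) = 3k² + k.
Then h(-1) = 2.

2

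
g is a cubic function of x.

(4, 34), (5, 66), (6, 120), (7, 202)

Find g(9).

Write g(x) = ax³ + bx² + cx + d; the 4 given values yield a linear system in the 4 coefficients.
Solving, g(x) = x³ - 4x² + 7x + 6.
Then g(9) = 474.

474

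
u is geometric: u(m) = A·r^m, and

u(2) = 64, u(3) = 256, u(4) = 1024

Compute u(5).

4096

Consecutive ratio: 256/64 = 4, and 1024/256 = 4, so r = 4.
Then A·4^2 = 64 gives A = 4, and u(m) = 4·4^m.
u(5) = 4·4^5 = 4096.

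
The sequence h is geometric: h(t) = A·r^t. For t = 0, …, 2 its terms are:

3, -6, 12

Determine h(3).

Consecutive ratio: -6/3 = -2, and 12/(-6) = -2, so r = -2.
Then A·(-2)^0 = 3 gives A = 3, and h(t) = 3·(-2)^t.
h(3) = 3·(-2)^3 = -24.

-24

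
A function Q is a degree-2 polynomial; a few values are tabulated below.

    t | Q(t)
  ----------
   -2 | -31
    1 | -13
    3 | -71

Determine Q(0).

Write Q(t) = at² + bt + c; the 3 given values yield a linear system in the 3 coefficients.
Solving, Q(t) = -7t² - t - 5.
Then Q(0) = -5.

-5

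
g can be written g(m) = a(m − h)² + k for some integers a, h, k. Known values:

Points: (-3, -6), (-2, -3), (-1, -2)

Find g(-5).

First differences 3, 1; second difference -2 = 2a, so a = -1.
Expanding, the m-coefficient is −2ah = 2h; matching it to the data gives h = -1, and then k = -2.
So g(m) = -1(m + 1)² − 2.
g(-5) = -1·(-4)² − 2 = -18.

-18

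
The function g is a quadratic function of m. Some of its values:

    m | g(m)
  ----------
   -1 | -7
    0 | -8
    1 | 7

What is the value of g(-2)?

10

Write g(m) = am² + bm + c; the 3 given values yield a linear system in the 3 coefficients.
Solving, g(m) = 8m² + 7m - 8.
Then g(-2) = 10.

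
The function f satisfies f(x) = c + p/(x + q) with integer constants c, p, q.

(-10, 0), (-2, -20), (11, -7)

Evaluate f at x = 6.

(f(x) − c)(x + q) = p for each data point; the three points give a linear system in c and q, then p follows.
Solving: c = -5, q = 4, p = -30, so f(x) = -5 − 30/(x + 4).
Then f(6) = -5 − 30/10 = -8.

-8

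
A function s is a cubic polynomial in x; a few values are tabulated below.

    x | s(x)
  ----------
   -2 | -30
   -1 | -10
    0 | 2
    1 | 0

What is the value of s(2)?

-22

Write s(x) = ax³ + bx² + cx + d; the 4 given values yield a linear system in the 4 coefficients.
Solving, s(x) = -x³ - 7x² + 6x + 2.
Then s(2) = -22.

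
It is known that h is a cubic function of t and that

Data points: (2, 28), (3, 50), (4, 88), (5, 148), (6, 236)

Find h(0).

Write h(t) = at³ + bt² + ct + d; the 5 given values yield a linear system in the 4 coefficients.
Solving, h(t) = t³ - t² + 8t + 8.
Then h(0) = 8.

8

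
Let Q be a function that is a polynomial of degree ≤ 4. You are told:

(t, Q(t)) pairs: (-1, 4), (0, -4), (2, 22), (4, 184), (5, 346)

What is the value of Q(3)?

80

Write Q(t) = at^4 + bt³ + ct² + dt + e; the 5 given values yield a linear system in the 5 coefficients.
Solving, the leading coefficient vanishes, and Q(t) = 2t³ + 5t² - 5t - 4.
Then Q(3) = 80.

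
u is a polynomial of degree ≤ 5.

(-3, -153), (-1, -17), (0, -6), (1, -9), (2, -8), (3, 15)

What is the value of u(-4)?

Write u(m) = am^5 + bm^4 + cm³ + dm² + em + p; the 6 given values yield a linear system in the 6 coefficients.
Solving, the top 2 coefficients vanish, and u(m) = 3m³ - 7m² + m - 6.
Then u(-4) = -314.

-314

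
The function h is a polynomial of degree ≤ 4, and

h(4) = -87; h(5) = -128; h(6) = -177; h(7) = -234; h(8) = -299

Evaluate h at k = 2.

-29

Write h(k) = ak^4 + bk³ + ck² + dk + e; the 5 given values yield a linear system in the 5 coefficients.
Solving, the top 2 coefficients vanish, and h(k) = -4k² - 5k - 3.
Then h(2) = -29.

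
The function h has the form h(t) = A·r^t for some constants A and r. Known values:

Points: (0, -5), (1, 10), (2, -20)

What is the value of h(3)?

Consecutive ratio: 10/(-5) = -2, and -20/10 = -2, so r = -2.
Then A·(-2)^0 = -5 gives A = -5, and h(t) = -5·(-2)^t.
h(3) = -5·(-2)^3 = 40.

40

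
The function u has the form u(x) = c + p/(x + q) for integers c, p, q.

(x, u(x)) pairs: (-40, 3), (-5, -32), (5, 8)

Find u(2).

10

(u(x) − c)(x + q) = p for each data point; the three points give a linear system in c and q, then p follows.
Solving: c = 4, q = 4, p = 36, so u(x) = 4 + 36/(x + 4).
Then u(2) = 4 + 36/6 = 10.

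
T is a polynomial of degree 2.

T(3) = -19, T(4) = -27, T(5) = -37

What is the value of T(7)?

Write T(m) = am² + bm + c; the 3 given values yield a linear system in the 3 coefficients.
Solving, T(m) = -m² - m - 7.
Then T(7) = -63.

-63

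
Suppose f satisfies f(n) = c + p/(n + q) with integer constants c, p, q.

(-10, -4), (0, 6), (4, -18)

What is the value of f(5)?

(f(n) − c)(n + q) = p for each data point; the three points give a linear system in c and q, then p follows.
Solving: c = -6, q = -2, p = -24, so f(n) = -6 − 24/(n − 2).
Then f(5) = -6 − 24/3 = -14.

-14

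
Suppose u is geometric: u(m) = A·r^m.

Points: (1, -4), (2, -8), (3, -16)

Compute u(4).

Consecutive ratio: -8/(-4) = 2, and -16/(-8) = 2, so r = 2.
Then A·2^1 = -4 gives A = -2, and u(m) = -2·2^m.
u(4) = -2·2^4 = -32.

-32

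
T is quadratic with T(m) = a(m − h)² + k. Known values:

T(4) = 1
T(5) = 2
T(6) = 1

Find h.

First differences 1, -1; second difference -2 = 2a, so a = -1.
Expanding, the m-coefficient is −2ah = 2h; matching it to the data gives h = 5, and then k = 2.
So T(m) = -1(m − 5)² + 2.
Hence h = 5.

5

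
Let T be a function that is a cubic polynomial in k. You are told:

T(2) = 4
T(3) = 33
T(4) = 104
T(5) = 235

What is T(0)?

Write T(k) = ak³ + bk² + ck + d; the 4 given values yield a linear system in the 4 coefficients.
Solving, T(k) = 3k³ - 6k² + 2k.
The constant term is T(0) = 0.

0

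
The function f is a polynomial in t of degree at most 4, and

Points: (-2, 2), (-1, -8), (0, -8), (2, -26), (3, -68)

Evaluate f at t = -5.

212

Write f(t) = at^4 + bt³ + ct² + dt + e; the 5 given values yield a linear system in the 5 coefficients.
Solving, the leading coefficient vanishes, and f(t) = -2t³ - t² + t - 8.
Then f(-5) = 212.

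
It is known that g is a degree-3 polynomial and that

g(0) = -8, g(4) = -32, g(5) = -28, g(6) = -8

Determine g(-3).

Write g(t) = at³ + bt² + ct + d; the 4 given values yield a linear system in the 4 coefficients.
Solving, g(t) = t³ - 7t² + 6t - 8.
Then g(-3) = -116.

-116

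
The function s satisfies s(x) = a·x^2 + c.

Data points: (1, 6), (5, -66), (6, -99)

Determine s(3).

-18

From s(1) = 6 and s(5) = -66: 1a + c = 6 and 25a + c = -66.
Subtracting: 24a = -72, so a = -3; then c = 6 − (-3)·1 = 9.
So s(x) = -3x² + 9, and s(3) = -18.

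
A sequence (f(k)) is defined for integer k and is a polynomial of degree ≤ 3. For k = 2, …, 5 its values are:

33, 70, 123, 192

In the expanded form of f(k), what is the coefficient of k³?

Write f(k) = ak³ + bk² + ck + d; the 4 given values yield a linear system in the 4 coefficients.
Solving, the leading coefficient vanishes, and f(k) = 8k² - 3k + 7.
The coefficient of k³ is 0.

0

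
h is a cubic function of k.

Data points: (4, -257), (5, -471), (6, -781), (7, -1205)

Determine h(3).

-121

Write h(k) = ak³ + bk² + ck + d; the 4 given values yield a linear system in the 4 coefficients.
Solving, h(k) = -3k³ - 3k² - 4k - 1.
Then h(3) = -121.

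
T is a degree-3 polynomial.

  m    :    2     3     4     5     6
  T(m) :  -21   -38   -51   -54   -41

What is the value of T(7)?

First differences: -17, -13, -3, 13. Second differences: 4, 10, 16. Third differences: 6, 6.
Level-3 differences are constant, so T has degree 3.
Extending the table by one column gives the next first difference 35, so T(7) = -41 + 35 = -6.

-6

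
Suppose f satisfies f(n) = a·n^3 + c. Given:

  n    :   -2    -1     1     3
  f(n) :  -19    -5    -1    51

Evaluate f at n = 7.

683

From f(-2) = -19 and f(-1) = -5: -8a + c = -19 and -1a + c = -5.
Subtracting: 7a = 14, so a = 2; then c = -19 − 2·(-8) = -3.
So f(n) = 2n³ − 3, and f(7) = 683.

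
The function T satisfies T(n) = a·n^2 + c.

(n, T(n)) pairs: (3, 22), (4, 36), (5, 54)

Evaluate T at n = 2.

12

From T(3) = 22 and T(4) = 36: 9a + c = 22 and 16a + c = 36.
Subtracting: 7a = 14, so a = 2; then c = 22 − 2·9 = 4.
So T(n) = 2n² + 4, and T(2) = 12.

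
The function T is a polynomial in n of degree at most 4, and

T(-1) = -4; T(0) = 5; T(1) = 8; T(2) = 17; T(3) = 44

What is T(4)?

Write T(n) = an^4 + bn³ + cn² + dn + e; the 5 given values yield a linear system in the 5 coefficients.
Solving, the leading coefficient vanishes, and T(n) = 2n³ - 3n² + 4n + 5.
Then T(4) = 101.

101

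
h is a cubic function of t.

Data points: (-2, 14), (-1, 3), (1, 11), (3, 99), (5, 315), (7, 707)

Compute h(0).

0

Write h(t) = at³ + bt² + ct + d; the 6 given values yield a linear system in the 4 coefficients.
Solving, h(t) = t³ + 7t² + 3t.
Then h(0) = 0.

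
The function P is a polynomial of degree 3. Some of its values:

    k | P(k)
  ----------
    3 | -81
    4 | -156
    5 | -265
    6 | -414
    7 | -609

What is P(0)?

First differences: -75, -109, -149, -195. Second differences: -34, -40, -46. Third differences: -6, -6.
Level-3 differences are constant, so P has degree 3.
Fitting a degree-3 polynomial gives P(k) = -k³ - 5k² - 3k.
Then P(0) = 0.

0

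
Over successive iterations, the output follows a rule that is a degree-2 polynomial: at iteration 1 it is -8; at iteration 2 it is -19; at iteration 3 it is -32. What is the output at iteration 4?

Write the value at n as u(n).
Write u(n) = an² + bn + c; the 3 given values yield a linear system in the 3 coefficients.
Solving, u(n) = -n² - 8n + 1.
Then u(4) = -47.

-47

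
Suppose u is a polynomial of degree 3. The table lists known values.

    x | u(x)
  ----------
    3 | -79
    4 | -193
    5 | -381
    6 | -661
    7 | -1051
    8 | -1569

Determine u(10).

First differences: -114, -188, -280, -390, -518. Second differences: -74, -92, -110, -128. Third differences: -18, -18, -18.
Level-3 differences are constant, so u has degree 3.
Fitting a degree-3 polynomial gives u(x) = -3x³ - x² + 4x - 1.
Then u(10) = -3061.

-3061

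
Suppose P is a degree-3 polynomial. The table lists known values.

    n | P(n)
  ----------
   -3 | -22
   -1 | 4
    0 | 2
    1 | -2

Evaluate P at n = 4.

Write P(n) = an³ + bn² + cn + d; the 4 given values yield a linear system in the 4 coefficients.
Solving, P(n) = n³ - n² - 4n + 2.
Then P(4) = 34.

34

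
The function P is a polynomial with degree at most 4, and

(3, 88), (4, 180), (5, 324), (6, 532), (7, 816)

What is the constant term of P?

First differences: 92, 144, 208, 284. Second differences: 52, 64, 76. Third differences: 12, 12.
Level-3 differences are constant, so P has degree 3.
Fitting a degree-3 polynomial gives P(k) = 2k³ + 2k² + 4k + 4.
The constant term is P(0) = 4.

4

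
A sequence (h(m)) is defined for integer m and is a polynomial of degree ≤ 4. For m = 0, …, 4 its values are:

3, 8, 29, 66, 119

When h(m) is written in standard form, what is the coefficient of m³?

Write h(m) = am^4 + bm³ + cm² + dm + e; the 5 given values yield a linear system in the 5 coefficients.
Solving, the top 2 coefficients vanish, and h(m) = 8m² - 3m + 3.
The coefficient of m³ is 0.

0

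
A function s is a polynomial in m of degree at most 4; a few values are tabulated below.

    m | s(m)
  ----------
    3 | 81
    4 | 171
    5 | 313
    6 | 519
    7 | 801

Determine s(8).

1171

First differences: 90, 142, 206, 282. Second differences: 52, 64, 76. Third differences: 12, 12.
Level-3 differences are constant, so s has degree 3.
Extending the table by one column gives the next first difference 370, so s(8) = 801 + 370 = 1171.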